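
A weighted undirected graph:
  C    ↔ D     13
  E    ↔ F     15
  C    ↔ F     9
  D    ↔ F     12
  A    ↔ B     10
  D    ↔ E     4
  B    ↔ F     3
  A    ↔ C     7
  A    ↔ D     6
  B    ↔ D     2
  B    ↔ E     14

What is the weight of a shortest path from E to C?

Comparing a few candidate routes:
E → D → A → C: 4 + 6 + 7 = 17
E → D → C: 4 + 13 = 17
E → D → B → F → C: 4 + 2 + 3 + 9 = 18
Best route has total 17.

17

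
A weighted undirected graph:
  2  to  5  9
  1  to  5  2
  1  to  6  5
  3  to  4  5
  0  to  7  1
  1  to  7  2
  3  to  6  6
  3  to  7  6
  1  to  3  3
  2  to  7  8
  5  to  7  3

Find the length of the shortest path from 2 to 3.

A few of the 2→3 routes:
2 -> 7 -> 1 -> 3: 8 + 2 + 3 = 13
2 -> 5 -> 1 -> 3: 9 + 2 + 3 = 14
2 -> 7 -> 3: 8 + 6 = 14
Best route has total 13.

13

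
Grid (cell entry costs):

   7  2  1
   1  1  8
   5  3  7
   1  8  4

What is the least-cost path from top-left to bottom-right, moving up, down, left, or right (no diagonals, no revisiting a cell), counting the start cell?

Take (0,0) (1,0) (1,1) (2,1) (2,2) (3,2) for a total of 7 + 1 + 1 + 3 + 7 + 4 = 23.

23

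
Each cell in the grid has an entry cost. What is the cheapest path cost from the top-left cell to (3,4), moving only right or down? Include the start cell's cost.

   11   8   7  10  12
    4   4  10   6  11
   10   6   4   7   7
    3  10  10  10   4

Best path: (0,0) -> (1,0) -> (1,1) -> (2,1) -> (2,2) -> (2,3) -> (2,4) -> (3,4)
Cost: 11 + 4 + 4 + 6 + 4 + 7 + 7 + 4 = 47
(Top row then right column would cost 70.)

47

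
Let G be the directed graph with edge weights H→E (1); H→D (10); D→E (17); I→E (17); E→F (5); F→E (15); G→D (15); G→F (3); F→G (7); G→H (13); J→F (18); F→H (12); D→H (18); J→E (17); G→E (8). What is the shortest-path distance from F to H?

Candidate routes:
F -> G -> D -> H: 7 + 15 + 18 = 40
F -> G -> H: 7 + 13 = 20
F -> H: 12
Shortest: 12.

12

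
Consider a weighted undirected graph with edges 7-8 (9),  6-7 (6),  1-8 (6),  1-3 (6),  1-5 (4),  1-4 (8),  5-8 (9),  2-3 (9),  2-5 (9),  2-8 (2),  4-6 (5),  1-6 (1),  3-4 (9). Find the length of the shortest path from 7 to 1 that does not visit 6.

Checking several routes:
7 - 8 - 1: 9 + 6 = 15
7 - 8 - 5 - 1: 9 + 9 + 4 = 22
7 - 8 - 2 - 5 - 1: 9 + 2 + 9 + 4 = 24
7 - 8 - 2 - 3 - 1: 9 + 2 + 9 + 6 = 26
Shortest: 15.

15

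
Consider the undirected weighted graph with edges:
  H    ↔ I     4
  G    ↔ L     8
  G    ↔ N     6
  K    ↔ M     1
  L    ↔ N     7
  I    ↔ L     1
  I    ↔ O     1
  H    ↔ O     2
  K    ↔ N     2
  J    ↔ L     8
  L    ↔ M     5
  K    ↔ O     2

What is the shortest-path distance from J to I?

Comparing a few candidate routes:
J-L-N-K-O-I: 8 + 7 + 2 + 2 + 1 = 20
J-L-M-K-O-H-I: 8 + 5 + 1 + 2 + 2 + 4 = 22
J-L-N-K-O-H-I: 8 + 7 + 2 + 2 + 2 + 4 = 25
J-L-I: 8 + 1 = 9
J-L-M-K-O-I: 8 + 5 + 1 + 2 + 1 = 17
Shortest: 9.

9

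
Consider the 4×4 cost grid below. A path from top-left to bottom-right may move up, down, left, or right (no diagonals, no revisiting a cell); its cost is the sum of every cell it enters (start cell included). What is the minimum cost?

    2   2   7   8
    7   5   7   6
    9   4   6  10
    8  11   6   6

31

Path r0c0→r0c1→r1c1→r2c1→r2c2→r3c2→r3c3: 2 + 2 + 5 + 4 + 6 + 6 + 6 = 31.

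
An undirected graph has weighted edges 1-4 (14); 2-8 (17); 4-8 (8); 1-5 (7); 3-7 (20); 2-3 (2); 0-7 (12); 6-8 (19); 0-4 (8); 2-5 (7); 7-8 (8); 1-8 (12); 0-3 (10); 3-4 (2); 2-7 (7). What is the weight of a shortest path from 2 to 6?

31

Comparing a few candidate routes:
2→3→4→8→6: 2 + 2 + 8 + 19 = 31
2→8→6: 17 + 19 = 36
2→7→8→6: 7 + 8 + 19 = 34
Shortest: 31.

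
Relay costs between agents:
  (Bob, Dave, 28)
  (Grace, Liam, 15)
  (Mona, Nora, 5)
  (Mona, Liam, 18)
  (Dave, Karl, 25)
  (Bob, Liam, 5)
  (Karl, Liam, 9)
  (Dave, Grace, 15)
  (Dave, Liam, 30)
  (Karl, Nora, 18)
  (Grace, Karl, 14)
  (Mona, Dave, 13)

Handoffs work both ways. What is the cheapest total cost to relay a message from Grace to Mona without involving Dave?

33

Candidate routes:
Grace - Karl - Nora - Mona: 14 + 18 + 5 = 37
Grace - Liam - Mona: 15 + 18 = 33
Grace - Liam - Karl - Nora - Mona: 15 + 9 + 18 + 5 = 47
Grace - Karl - Liam - Mona: 14 + 9 + 18 = 41
Best route has total 33.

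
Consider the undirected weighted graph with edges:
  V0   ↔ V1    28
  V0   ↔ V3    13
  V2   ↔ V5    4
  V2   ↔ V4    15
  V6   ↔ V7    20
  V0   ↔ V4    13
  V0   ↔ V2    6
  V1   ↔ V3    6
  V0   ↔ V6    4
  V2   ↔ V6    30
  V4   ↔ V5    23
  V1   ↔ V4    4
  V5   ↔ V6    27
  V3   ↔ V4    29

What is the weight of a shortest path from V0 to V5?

Checking several routes:
V0 -> V6 -> V5: 4 + 27 = 31
V0 -> V2 -> V5: 6 + 4 = 10
V0 -> V4 -> V5: 13 + 23 = 36
V0 -> V4 -> V2 -> V5: 13 + 15 + 4 = 32
V0 -> V6 -> V2 -> V5: 4 + 30 + 4 = 38
Best route has total 10.

10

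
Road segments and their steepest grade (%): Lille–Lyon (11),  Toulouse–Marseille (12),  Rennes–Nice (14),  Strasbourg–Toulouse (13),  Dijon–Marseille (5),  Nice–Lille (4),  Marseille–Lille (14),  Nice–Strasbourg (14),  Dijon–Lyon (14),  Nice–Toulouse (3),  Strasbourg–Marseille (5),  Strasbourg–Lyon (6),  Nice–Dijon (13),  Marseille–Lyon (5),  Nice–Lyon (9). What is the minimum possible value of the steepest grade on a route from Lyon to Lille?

9

A few of the Lyon→Lille routes:
Lyon → Marseille → Toulouse → Nice → Lille: max(5, 12, 3, 4) = 12
Lyon → Strasbourg → Marseille → Toulouse → Nice → Lille: max(6, 5, 12, 3, 4) = 12
Lyon → Nice → Lille: max(9, 4) = 9
Lyon → Lille: max(11) = 11
The minimum achievable maximum is 9%.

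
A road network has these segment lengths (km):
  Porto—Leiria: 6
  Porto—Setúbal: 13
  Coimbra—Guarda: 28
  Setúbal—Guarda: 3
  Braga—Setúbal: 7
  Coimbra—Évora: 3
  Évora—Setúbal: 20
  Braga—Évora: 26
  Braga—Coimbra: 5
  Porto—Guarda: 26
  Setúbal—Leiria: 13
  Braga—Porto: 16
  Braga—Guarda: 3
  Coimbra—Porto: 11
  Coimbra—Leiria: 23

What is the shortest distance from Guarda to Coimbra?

8

Checking several routes:
Guarda→Setúbal→Braga→Coimbra: 3 + 7 + 5 = 15
Guarda→Setúbal→Évora→Coimbra: 3 + 20 + 3 = 26
Guarda→Braga→Coimbra: 3 + 5 = 8
Best route has total 8 km.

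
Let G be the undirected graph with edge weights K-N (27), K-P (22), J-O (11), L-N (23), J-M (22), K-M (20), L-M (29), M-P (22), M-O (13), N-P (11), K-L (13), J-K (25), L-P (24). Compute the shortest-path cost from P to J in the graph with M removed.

47

Some routes from P to J avoiding M:
P→N→K→J: 11 + 27 + 25 = 63
P→K→J: 22 + 25 = 47
P→L→K→J: 24 + 13 + 25 = 62
The minimum is 47.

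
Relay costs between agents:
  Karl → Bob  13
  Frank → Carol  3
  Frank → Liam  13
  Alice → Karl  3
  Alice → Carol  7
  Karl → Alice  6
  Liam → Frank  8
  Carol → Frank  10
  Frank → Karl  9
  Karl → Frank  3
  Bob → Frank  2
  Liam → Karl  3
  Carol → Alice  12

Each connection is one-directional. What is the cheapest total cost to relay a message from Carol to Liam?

23

Candidate routes:
Carol→Frank→Liam: 10 + 13 = 23
Carol→Alice→Karl→Bob→Frank→Liam: 12 + 3 + 13 + 2 + 13 = 43
Carol→Alice→Karl→Frank→Liam: 12 + 3 + 3 + 13 = 31
The minimum is 23.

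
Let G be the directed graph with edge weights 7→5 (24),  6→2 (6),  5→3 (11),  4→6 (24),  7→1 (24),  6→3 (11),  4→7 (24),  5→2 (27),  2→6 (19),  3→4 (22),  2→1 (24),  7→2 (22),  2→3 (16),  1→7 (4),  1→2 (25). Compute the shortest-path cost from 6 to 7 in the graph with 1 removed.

Routes from 6 to 7 avoiding 1:
6 → 2 → 3 → 4 → 7: 6 + 16 + 22 + 24 = 68
6 → 3 → 4 → 7: 11 + 22 + 24 = 57
Shortest: 57.

57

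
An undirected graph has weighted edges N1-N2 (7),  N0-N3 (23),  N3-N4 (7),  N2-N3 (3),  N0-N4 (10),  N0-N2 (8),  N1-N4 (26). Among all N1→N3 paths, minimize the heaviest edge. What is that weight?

Checking several routes:
N1 → N2 → N0 → N4 → N3: max(7, 8, 10, 7) = 10
N1 → N2 → N0 → N3: max(7, 8, 23) = 23
N1 → N2 → N3: max(7, 3) = 7
Smallest bottleneck: 7.

7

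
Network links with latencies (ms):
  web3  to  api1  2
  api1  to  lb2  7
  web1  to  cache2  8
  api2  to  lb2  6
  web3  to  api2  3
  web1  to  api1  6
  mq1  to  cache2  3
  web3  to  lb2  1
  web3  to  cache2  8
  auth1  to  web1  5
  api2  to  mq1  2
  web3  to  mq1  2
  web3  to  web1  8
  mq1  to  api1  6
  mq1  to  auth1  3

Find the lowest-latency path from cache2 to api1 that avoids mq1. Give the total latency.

10

Comparing a few candidate routes:
cache2 → web1 → api1: 8 + 6 = 14
cache2 → web3 → api1: 8 + 2 = 10
cache2 → web1 → web3 → api1: 8 + 8 + 2 = 18
cache2 → web3 → lb2 → api1: 8 + 1 + 7 = 16
cache2 → web3 → web1 → api1: 8 + 8 + 6 = 22
Shortest: 10 ms.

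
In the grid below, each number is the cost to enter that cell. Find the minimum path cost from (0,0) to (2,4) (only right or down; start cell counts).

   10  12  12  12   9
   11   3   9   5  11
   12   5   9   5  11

54

Take [0,0] → [1,0] → [1,1] → [1,2] → [1,3] → [2,3] → [2,4] for a total of 10 + 11 + 3 + 9 + 5 + 5 + 11 = 54.
(Top row then right column would cost 77.)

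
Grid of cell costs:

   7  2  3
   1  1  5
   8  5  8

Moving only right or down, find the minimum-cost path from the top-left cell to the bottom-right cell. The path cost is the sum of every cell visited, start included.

Take r0c0→r1c0→r1c1→r1c2→r2c2 for a total of 7 + 1 + 1 + 5 + 8 = 22.

22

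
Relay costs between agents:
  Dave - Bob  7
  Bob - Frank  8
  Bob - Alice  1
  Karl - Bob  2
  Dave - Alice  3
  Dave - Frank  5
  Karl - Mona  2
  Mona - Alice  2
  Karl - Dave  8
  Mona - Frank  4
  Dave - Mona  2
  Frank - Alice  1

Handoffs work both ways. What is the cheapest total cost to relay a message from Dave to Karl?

4

Comparing a few candidate routes:
Dave→Mona→Karl: 2 + 2 = 4
Dave→Alice→Bob→Karl: 3 + 1 + 2 = 6
Dave→Alice→Mona→Karl: 3 + 2 + 2 = 7
The minimum is 4.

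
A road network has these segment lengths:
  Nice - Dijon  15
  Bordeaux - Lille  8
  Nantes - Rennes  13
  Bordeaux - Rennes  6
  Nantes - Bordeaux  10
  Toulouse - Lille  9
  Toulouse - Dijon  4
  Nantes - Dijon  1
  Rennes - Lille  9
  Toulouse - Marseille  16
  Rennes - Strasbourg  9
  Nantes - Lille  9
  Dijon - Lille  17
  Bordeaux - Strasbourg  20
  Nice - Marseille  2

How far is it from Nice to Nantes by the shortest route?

Comparing a few candidate routes:
Nice -> Marseille -> Toulouse -> Lille -> Nantes: 2 + 16 + 9 + 9 = 36
Nice -> Dijon -> Lille -> Nantes: 15 + 17 + 9 = 41
Nice -> Marseille -> Toulouse -> Dijon -> Nantes: 2 + 16 + 4 + 1 = 23
Nice -> Dijon -> Nantes: 15 + 1 = 16
Nice -> Dijon -> Toulouse -> Lille -> Nantes: 15 + 4 + 9 + 9 = 37
Best route has total 16.

16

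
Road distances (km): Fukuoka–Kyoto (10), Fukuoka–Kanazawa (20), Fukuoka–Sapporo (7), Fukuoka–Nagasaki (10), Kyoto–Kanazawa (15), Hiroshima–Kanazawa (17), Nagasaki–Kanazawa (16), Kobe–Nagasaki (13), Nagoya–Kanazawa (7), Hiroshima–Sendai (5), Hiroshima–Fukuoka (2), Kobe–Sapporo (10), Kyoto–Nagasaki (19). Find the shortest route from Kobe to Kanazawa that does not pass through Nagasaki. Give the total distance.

36

Paths from Kobe to Kanazawa avoiding Nagasaki:
Kobe -> Sapporo -> Fukuoka -> Kanazawa: 10 + 7 + 20 = 37
Kobe -> Sapporo -> Fukuoka -> Hiroshima -> Kanazawa: 10 + 7 + 2 + 17 = 36
Kobe -> Sapporo -> Fukuoka -> Kyoto -> Kanazawa: 10 + 7 + 10 + 15 = 42
Shortest: 36 km.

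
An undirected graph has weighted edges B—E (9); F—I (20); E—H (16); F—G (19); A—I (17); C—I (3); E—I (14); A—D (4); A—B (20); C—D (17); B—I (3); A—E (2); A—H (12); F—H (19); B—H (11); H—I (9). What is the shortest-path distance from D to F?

35

Comparing a few candidate routes:
D - A - I - F: 4 + 17 + 20 = 41
D - A - E - I - F: 4 + 2 + 14 + 20 = 40
D - A - E - H - F: 4 + 2 + 16 + 19 = 41
D - A - E - B - I - F: 4 + 2 + 9 + 3 + 20 = 38
D - C - I - F: 17 + 3 + 20 = 40
D - A - H - F: 4 + 12 + 19 = 35
The minimum is 35.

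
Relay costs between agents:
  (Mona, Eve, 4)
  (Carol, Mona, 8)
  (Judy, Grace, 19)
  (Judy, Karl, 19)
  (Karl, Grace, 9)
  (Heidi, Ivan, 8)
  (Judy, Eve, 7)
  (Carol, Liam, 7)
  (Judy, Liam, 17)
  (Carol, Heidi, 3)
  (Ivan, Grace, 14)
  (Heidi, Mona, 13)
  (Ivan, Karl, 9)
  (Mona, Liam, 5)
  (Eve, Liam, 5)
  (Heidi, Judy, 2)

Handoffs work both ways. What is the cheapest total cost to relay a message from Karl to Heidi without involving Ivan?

21

Comparing a few candidate routes:
Karl→Judy→Eve→Mona→Heidi: 19 + 7 + 4 + 13 = 43
Karl→Judy→Eve→Liam→Carol→Heidi: 19 + 7 + 5 + 7 + 3 = 41
Karl→Judy→Heidi: 19 + 2 = 21
Karl→Grace→Judy→Heidi: 9 + 19 + 2 = 30
Karl→Judy→Eve→Mona→Liam→Carol→Heidi: 19 + 7 + 4 + 5 + 7 + 3 = 45
Karl→Judy→Eve→Mona→Carol→Heidi: 19 + 7 + 4 + 8 + 3 = 41
Best route has total 21.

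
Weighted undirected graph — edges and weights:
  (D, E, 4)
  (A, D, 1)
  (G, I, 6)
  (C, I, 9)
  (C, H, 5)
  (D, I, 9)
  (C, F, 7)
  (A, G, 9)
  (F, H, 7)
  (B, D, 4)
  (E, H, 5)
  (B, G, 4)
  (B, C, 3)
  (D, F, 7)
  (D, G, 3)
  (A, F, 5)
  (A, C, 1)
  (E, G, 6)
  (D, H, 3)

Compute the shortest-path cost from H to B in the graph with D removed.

8

Comparing a few candidate routes:
H-C-A-G-B: 5 + 1 + 9 + 4 = 19
H-C-B: 5 + 3 = 8
H-E-G-B: 5 + 6 + 4 = 15
H-E-G-A-C-B: 5 + 6 + 9 + 1 + 3 = 24
H-F-A-C-B: 7 + 5 + 1 + 3 = 16
H-F-C-B: 7 + 7 + 3 = 17
The minimum is 8.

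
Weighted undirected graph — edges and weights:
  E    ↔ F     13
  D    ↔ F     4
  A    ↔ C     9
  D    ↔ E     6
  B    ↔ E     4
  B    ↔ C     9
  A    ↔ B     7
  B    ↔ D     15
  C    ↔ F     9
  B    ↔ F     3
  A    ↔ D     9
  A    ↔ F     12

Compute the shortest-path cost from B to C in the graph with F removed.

Some routes from B to C avoiding F:
B-C: 9
B-A-C: 7 + 9 = 16
B-E-D-A-C: 4 + 6 + 9 + 9 = 28
Best route has total 9.

9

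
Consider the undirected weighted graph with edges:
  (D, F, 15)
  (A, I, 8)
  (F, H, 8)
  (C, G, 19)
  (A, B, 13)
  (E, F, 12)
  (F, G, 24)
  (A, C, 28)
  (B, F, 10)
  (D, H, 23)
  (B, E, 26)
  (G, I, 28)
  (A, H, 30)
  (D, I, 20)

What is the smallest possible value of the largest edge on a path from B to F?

10

Some routes from B to F:
B - A - I - D - F: max(13, 8, 20, 15) = 20
B - F: max(10) = 10
B - E - F: max(26, 12) = 26
B - A - I - G - F: max(13, 8, 28, 24) = 28
B - A - C - G - I - D - H - F: max(13, 28, 19, 28, 20, 23, 8) = 28
B - A - I - D - H - F: max(13, 8, 20, 23, 8) = 23
Smallest bottleneck: 10.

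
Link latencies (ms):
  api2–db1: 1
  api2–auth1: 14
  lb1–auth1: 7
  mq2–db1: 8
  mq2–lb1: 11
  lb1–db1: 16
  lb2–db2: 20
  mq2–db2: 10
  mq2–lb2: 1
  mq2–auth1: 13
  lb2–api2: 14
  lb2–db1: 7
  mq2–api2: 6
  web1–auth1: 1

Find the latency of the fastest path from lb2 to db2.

Comparing a few candidate routes:
lb2→db2: 20
lb2→mq2→db2: 1 + 10 = 11
lb2→db1→api2→mq2→db2: 7 + 1 + 6 + 10 = 24
The minimum is 11 ms.

11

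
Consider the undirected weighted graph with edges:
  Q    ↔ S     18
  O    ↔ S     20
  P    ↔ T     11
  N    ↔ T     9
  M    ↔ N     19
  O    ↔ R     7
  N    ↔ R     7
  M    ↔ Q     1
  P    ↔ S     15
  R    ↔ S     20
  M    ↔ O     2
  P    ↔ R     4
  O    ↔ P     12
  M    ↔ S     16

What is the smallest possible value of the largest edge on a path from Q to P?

Checking several routes:
Q-M-S-P: max(1, 16, 15) = 16
Q-M-O-R-N-T-P: max(1, 2, 7, 7, 9, 11) = 11
Q-S-P: max(18, 15) = 18
Q-S-M-O-R-P: max(18, 16, 2, 7, 4) = 18
Q-M-O-R-P: max(1, 2, 7, 4) = 7
Q-M-O-P: max(1, 2, 12) = 12
Smallest bottleneck: 7.

7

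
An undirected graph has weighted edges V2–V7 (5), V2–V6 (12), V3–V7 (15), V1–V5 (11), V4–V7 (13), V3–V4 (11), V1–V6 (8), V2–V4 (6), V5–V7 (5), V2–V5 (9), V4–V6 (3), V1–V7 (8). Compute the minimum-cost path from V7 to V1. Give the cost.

8

A few of the V7→V1 routes:
V7 - V2 - V4 - V6 - V1: 5 + 6 + 3 + 8 = 22
V7 - V2 - V5 - V1: 5 + 9 + 11 = 25
V7 - V4 - V6 - V1: 13 + 3 + 8 = 24
V7 - V2 - V6 - V1: 5 + 12 + 8 = 25
V7 - V1: 8
V7 - V5 - V1: 5 + 11 = 16
Best route has total 8.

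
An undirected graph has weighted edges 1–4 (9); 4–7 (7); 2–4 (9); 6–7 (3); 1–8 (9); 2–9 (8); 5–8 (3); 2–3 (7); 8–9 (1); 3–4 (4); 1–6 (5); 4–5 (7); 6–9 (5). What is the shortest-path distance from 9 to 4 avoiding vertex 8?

15

Some routes from 9 to 4 avoiding 8:
9 - 2 - 4: 8 + 9 = 17
9 - 2 - 3 - 4: 8 + 7 + 4 = 19
9 - 6 - 7 - 4: 5 + 3 + 7 = 15
The minimum is 15.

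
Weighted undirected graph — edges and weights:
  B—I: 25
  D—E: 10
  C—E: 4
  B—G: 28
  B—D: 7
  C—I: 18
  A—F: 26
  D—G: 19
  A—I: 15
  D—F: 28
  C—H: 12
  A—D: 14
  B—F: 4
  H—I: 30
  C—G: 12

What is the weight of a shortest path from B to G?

26

A few of the B→G routes:
B-G: 28
B-F-D-E-C-G: 4 + 28 + 10 + 4 + 12 = 58
B-D-G: 7 + 19 = 26
B-I-C-G: 25 + 18 + 12 = 55
B-D-E-C-G: 7 + 10 + 4 + 12 = 33
B-F-D-G: 4 + 28 + 19 = 51
Best route has total 26.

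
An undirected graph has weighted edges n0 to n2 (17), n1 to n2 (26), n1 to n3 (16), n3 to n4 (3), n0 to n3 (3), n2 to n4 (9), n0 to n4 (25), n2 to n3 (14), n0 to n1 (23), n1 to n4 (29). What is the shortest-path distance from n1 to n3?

16

A few of the n1→n3 routes:
n1 → n4 → n3: 29 + 3 = 32
n1 → n2 → n4 → n3: 26 + 9 + 3 = 38
n1 → n2 → n3: 26 + 14 = 40
n1 → n3: 16
n1 → n0 → n3: 23 + 3 = 26
Best route has total 16.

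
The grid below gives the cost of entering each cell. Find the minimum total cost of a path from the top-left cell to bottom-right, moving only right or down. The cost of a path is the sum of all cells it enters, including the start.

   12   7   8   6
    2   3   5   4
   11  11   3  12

37

Path r0c0 r1c0 r1c1 r1c2 r2c2 r2c3: 12 + 2 + 3 + 5 + 3 + 12 = 37.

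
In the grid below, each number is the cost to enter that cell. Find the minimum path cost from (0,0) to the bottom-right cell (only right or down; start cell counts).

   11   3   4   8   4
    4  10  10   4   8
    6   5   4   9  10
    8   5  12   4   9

Take (0,0) -> (0,1) -> (0,2) -> (0,3) -> (1,3) -> (2,3) -> (3,3) -> (3,4) for a total of 11 + 3 + 4 + 8 + 4 + 9 + 4 + 9 = 52.
For comparison, the top-then-right route costs 57.

52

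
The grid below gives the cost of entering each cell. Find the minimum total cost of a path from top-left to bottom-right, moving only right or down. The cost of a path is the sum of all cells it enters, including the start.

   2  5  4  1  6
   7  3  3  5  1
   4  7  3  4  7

25

Cheapest: r0c0 -> r0c1 -> r0c2 -> r0c3 -> r1c3 -> r1c4 -> r2c4
  2 + 5 + 4 + 1 + 5 + 1 + 7 = 25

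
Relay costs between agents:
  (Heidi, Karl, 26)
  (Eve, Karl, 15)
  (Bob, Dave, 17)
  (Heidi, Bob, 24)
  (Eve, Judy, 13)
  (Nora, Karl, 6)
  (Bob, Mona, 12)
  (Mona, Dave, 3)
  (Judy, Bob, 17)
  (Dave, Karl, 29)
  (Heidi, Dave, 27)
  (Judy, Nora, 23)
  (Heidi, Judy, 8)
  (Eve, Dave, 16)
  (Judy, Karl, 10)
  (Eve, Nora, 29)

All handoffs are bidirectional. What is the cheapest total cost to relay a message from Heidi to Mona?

Checking several routes:
Heidi - Bob - Dave - Mona: 24 + 17 + 3 = 44
Heidi - Bob - Mona: 24 + 12 = 36
Heidi - Judy - Bob - Dave - Mona: 8 + 17 + 17 + 3 = 45
Heidi - Judy - Eve - Dave - Mona: 8 + 13 + 16 + 3 = 40
Heidi - Judy - Bob - Mona: 8 + 17 + 12 = 37
Heidi - Dave - Mona: 27 + 3 = 30
Best route has total 30.

30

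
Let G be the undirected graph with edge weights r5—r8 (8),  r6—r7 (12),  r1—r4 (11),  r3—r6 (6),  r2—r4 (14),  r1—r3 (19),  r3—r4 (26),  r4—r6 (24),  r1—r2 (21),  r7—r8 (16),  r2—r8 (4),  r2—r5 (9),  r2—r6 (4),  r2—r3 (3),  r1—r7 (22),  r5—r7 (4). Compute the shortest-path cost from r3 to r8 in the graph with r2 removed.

Some routes from r3 to r8 avoiding r2:
r3→r6→r7→r5→r8: 6 + 12 + 4 + 8 = 30
r3→r1→r7→r5→r8: 19 + 22 + 4 + 8 = 53
r3→r6→r7→r8: 6 + 12 + 16 = 34
r3→r4→r6→r7→r5→r8: 26 + 24 + 12 + 4 + 8 = 74
r3→r4→r1→r7→r5→r8: 26 + 11 + 22 + 4 + 8 = 71
r3→r1→r7→r8: 19 + 22 + 16 = 57
Shortest: 30.

30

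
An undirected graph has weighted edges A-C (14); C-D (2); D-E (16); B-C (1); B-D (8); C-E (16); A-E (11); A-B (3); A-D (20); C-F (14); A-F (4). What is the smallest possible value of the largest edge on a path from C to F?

4

Some routes from C to F:
C-B-A-F: max(1, 3, 4) = 4
C-F: max(14) = 14
C-D-B-A-F: max(2, 8, 3, 4) = 8
C-A-F: max(14, 4) = 14
Best route has worst link 4.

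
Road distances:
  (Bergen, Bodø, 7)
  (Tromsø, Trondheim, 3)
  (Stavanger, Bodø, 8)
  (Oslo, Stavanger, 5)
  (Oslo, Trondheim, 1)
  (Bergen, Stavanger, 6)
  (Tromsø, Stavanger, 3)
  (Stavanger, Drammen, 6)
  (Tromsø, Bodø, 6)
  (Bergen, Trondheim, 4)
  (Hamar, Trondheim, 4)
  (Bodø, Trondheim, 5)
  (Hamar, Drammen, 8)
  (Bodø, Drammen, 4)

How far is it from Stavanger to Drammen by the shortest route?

6

Some routes from Stavanger to Drammen:
Stavanger -> Bergen -> Bodø -> Drammen: 6 + 7 + 4 = 17
Stavanger -> Tromsø -> Bodø -> Drammen: 3 + 6 + 4 = 13
Stavanger -> Oslo -> Trondheim -> Bodø -> Drammen: 5 + 1 + 5 + 4 = 15
Stavanger -> Drammen: 6
Stavanger -> Tromsø -> Trondheim -> Bodø -> Drammen: 3 + 3 + 5 + 4 = 15
Stavanger -> Bodø -> Drammen: 8 + 4 = 12
Best route has total 6.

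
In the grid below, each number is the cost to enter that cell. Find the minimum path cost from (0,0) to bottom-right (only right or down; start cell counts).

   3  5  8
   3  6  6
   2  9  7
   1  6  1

Take (0,0) -> (1,0) -> (2,0) -> (3,0) -> (3,1) -> (3,2) for a total of 3 + 3 + 2 + 1 + 6 + 1 = 16.
For comparison, the top-then-right route costs 30.

16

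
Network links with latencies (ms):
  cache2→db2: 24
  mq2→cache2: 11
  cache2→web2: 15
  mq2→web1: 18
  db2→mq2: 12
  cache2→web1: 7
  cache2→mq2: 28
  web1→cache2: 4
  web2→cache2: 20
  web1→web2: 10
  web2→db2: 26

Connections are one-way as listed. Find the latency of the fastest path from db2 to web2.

Routes from db2 to web2:
db2 - mq2 - cache2 - web2: 12 + 11 + 15 = 38
db2 - mq2 - web1 - web2: 12 + 18 + 10 = 40
db2 - mq2 - cache2 - web1 - web2: 12 + 11 + 7 + 10 = 40
db2 - mq2 - web1 - cache2 - web2: 12 + 18 + 4 + 15 = 49
The minimum is 38 ms.

38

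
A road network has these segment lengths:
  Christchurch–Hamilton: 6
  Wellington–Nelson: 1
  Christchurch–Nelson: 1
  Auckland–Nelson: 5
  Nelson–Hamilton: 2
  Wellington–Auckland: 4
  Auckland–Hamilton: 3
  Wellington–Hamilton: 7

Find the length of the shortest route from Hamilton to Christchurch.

Some routes from Hamilton to Christchurch:
Hamilton -> Auckland -> Wellington -> Nelson -> Christchurch: 3 + 4 + 1 + 1 = 9
Hamilton -> Auckland -> Nelson -> Christchurch: 3 + 5 + 1 = 9
Hamilton -> Christchurch: 6
Hamilton -> Nelson -> Christchurch: 2 + 1 = 3
Shortest: 3.

3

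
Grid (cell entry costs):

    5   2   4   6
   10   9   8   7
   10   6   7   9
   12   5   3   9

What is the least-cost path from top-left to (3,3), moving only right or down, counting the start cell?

38

One optimal route is (0,0) (0,1) (0,2) (1,2) (2,2) (3,2) (3,3).
Its cost is 5 + 2 + 4 + 8 + 7 + 3 + 9 = 38.
For comparison, the top-then-right route costs 42.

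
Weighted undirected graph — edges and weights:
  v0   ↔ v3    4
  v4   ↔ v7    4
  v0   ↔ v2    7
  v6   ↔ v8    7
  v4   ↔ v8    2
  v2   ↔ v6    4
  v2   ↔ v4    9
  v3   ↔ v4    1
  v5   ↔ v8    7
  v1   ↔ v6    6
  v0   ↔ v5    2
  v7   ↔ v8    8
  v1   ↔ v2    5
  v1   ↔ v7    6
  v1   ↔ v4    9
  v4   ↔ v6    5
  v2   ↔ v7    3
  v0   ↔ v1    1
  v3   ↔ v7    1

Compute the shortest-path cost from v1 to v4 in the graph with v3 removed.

Some routes from v1 to v4 avoiding v3:
v1→v7→v4: 6 + 4 = 10
v1→v0→v5→v8→v4: 1 + 2 + 7 + 2 = 12
v1→v6→v4: 6 + 5 = 11
v1→v4: 9
Best route has total 9.

9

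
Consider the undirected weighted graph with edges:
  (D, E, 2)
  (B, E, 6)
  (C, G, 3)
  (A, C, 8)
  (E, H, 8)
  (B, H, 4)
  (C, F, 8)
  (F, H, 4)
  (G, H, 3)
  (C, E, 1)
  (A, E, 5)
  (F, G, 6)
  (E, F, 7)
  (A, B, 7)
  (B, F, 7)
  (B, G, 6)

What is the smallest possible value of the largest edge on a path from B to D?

A few of the B→D routes:
B - A - E - D: max(7, 5, 2) = 7
B - G - C - E - D: max(6, 3, 1, 2) = 6
B - E - D: max(6, 2) = 6
B - H - G - C - E - D: max(4, 3, 3, 1, 2) = 4
B - H - F - G - C - E - D: max(4, 4, 6, 3, 1, 2) = 6
The minimum achievable maximum is 4.

4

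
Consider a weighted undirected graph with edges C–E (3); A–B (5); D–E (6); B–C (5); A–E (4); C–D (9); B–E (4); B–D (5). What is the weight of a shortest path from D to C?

Comparing a few candidate routes:
D → B → E → C: 5 + 4 + 3 = 12
D → B → C: 5 + 5 = 10
D → E → C: 6 + 3 = 9
D → C: 9
The minimum is 9.

9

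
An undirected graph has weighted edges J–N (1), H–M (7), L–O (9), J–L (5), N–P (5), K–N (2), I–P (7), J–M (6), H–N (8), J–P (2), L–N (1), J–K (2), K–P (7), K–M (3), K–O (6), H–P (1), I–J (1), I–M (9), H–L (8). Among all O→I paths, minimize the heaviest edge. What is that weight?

Comparing a few candidate routes:
O-K-N-L-J-I: max(6, 2, 1, 5, 1) = 6
O-K-J-I: max(6, 2, 1) = 6
O-K-M-J-N-P-I: max(6, 3, 6, 1, 5, 7) = 7
O-K-N-J-I: max(6, 2, 1, 1) = 6
O-K-M-J-I: max(6, 3, 6, 1) = 6
O-K-N-P-J-I: max(6, 2, 5, 2, 1) = 6
The minimum achievable maximum is 6.

6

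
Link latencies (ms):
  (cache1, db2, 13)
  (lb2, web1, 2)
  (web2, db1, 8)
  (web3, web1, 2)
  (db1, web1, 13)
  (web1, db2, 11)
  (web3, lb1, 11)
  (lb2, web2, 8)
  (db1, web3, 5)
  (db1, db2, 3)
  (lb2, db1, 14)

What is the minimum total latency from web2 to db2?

Some routes from web2 to db2:
web2 - lb2 - db1 - db2: 8 + 14 + 3 = 25
web2 - lb2 - web1 - web3 - db1 - db2: 8 + 2 + 2 + 5 + 3 = 20
web2 - lb2 - web1 - db1 - db2: 8 + 2 + 13 + 3 = 26
web2 - db1 - db2: 8 + 3 = 11
web2 - db1 - web3 - web1 - db2: 8 + 5 + 2 + 11 = 26
web2 - lb2 - web1 - db2: 8 + 2 + 11 = 21
The minimum is 11 ms.

11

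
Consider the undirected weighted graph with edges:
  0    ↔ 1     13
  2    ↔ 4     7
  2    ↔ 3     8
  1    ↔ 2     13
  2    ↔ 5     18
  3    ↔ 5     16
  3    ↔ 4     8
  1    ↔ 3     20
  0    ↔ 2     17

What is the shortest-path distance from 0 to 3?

25

Checking several routes:
0 → 1 → 2 → 4 → 3: 13 + 13 + 7 + 8 = 41
0 → 2 → 3: 17 + 8 = 25
0 → 2 → 4 → 3: 17 + 7 + 8 = 32
0 → 1 → 3: 13 + 20 = 33
0 → 1 → 2 → 3: 13 + 13 + 8 = 34
Best route has total 25.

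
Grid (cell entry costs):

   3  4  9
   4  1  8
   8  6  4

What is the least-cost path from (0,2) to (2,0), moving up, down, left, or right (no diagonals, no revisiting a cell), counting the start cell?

26

Take r0c2 -> r0c1 -> r1c1 -> r1c0 -> r2c0 for a total of 9 + 4 + 1 + 4 + 8 = 26.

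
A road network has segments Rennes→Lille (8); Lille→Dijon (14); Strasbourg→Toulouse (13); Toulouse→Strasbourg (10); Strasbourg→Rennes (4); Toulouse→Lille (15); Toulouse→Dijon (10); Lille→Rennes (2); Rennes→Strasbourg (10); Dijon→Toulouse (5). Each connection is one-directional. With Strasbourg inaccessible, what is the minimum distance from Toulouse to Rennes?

17

Routes from Toulouse to Rennes avoiding Strasbourg:
Toulouse-Lille-Rennes: 15 + 2 = 17
Shortest: 17 km.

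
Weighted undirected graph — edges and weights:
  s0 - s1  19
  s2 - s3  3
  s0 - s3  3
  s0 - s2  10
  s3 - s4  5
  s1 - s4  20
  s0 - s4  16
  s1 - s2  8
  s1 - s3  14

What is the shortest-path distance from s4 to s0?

8

A few of the s4→s0 routes:
s4-s3-s2-s1-s0: 5 + 3 + 8 + 19 = 35
s4-s0: 16
s4-s1-s3-s0: 20 + 14 + 3 = 37
s4-s3-s0: 5 + 3 = 8
s4-s1-s2-s3-s0: 20 + 8 + 3 + 3 = 34
s4-s3-s2-s0: 5 + 3 + 10 = 18
Shortest: 8.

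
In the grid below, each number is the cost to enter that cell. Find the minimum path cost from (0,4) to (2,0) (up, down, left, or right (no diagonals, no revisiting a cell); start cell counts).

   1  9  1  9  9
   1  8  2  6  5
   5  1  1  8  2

One optimal route is [0,4] -> [0,3] -> [0,2] -> [1,2] -> [2,2] -> [2,1] -> [2,0].
Its cost is 9 + 9 + 1 + 2 + 1 + 1 + 5 = 28.

28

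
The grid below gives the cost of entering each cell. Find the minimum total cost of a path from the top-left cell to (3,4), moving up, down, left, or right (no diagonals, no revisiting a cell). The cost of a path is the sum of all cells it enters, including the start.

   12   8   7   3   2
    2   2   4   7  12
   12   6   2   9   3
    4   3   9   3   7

41

Path [0,0] → [1,0] → [1,1] → [1,2] → [2,2] → [2,3] → [2,4] → [3,4]: 12 + 2 + 2 + 4 + 2 + 9 + 3 + 7 = 41.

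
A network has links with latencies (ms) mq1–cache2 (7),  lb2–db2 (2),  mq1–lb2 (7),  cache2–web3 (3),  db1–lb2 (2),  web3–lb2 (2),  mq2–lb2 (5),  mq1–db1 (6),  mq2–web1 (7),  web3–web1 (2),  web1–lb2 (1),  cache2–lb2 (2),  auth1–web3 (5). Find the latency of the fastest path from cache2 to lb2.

2

A few of the cache2→lb2 routes:
cache2-web3-web1-lb2: 3 + 2 + 1 = 6
cache2-lb2: 2
cache2-web3-lb2: 3 + 2 = 5
Best route has total 2 ms.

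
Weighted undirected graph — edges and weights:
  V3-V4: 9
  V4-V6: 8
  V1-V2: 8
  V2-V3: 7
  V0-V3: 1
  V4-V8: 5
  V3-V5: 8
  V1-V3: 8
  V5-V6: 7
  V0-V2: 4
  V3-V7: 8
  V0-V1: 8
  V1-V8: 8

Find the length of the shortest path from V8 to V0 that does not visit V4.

16

Routes from V8 to V0 avoiding V4:
V8 - V1 - V3 - V2 - V0: 8 + 8 + 7 + 4 = 27
V8 - V1 - V2 - V0: 8 + 8 + 4 = 20
V8 - V1 - V0: 8 + 8 = 16
V8 - V1 - V2 - V3 - V0: 8 + 8 + 7 + 1 = 24
V8 - V1 - V3 - V0: 8 + 8 + 1 = 17
The minimum is 16.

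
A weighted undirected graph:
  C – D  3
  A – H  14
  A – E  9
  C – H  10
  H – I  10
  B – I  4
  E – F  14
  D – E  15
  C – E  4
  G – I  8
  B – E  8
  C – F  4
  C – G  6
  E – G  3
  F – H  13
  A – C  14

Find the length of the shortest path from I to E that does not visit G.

A few of the I→E routes:
I -> B -> E: 4 + 8 = 12
I -> H -> F -> C -> E: 10 + 13 + 4 + 4 = 31
I -> H -> C -> E: 10 + 10 + 4 = 24
I -> H -> A -> E: 10 + 14 + 9 = 33
I -> H -> F -> E: 10 + 13 + 14 = 37
I -> H -> C -> F -> E: 10 + 10 + 4 + 14 = 38
The minimum is 12.

12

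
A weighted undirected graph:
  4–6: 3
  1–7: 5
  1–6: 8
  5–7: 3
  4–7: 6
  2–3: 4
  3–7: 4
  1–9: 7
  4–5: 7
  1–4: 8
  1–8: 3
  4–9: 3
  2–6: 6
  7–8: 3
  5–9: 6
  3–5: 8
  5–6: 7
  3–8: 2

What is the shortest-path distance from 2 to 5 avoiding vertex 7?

Checking several routes:
2 → 6 → 4 → 5: 6 + 3 + 7 = 16
2 → 6 → 4 → 9 → 5: 6 + 3 + 3 + 6 = 18
2 → 6 → 5: 6 + 7 = 13
2 → 3 → 5: 4 + 8 = 12
Shortest: 12.

12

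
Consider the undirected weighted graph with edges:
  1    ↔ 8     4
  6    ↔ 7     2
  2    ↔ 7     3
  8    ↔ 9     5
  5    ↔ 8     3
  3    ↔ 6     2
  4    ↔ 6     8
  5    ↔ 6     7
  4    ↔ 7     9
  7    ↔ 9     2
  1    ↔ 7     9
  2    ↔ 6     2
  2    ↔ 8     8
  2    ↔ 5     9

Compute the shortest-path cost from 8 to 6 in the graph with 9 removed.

10

Checking several routes:
8 → 5 → 2 → 6: 3 + 9 + 2 = 14
8 → 5 → 6: 3 + 7 = 10
8 → 2 → 7 → 6: 8 + 3 + 2 = 13
8 → 2 → 6: 8 + 2 = 10
8 → 1 → 7 → 6: 4 + 9 + 2 = 15
8 → 5 → 2 → 7 → 6: 3 + 9 + 3 + 2 = 17
Shortest: 10.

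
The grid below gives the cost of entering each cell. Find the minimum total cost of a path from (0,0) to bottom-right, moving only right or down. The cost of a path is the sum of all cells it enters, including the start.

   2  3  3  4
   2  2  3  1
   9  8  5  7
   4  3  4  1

18

Take r0c0 → r1c0 → r1c1 → r1c2 → r1c3 → r2c3 → r3c3 for a total of 2 + 2 + 2 + 3 + 1 + 7 + 1 = 18.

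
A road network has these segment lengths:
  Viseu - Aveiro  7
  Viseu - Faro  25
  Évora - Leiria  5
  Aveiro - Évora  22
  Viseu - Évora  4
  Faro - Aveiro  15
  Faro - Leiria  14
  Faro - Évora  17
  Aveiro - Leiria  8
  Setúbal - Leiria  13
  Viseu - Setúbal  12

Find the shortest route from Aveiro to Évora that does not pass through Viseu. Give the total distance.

Checking several routes:
Aveiro→Faro→Leiria→Évora: 15 + 14 + 5 = 34
Aveiro→Leiria→Évora: 8 + 5 = 13
Aveiro→Évora: 22
Aveiro→Faro→Évora: 15 + 17 = 32
Best route has total 13.

13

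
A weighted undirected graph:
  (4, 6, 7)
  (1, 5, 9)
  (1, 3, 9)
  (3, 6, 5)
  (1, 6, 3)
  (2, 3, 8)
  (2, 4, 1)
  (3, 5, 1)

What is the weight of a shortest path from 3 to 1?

Candidate routes:
3-6-1: 5 + 3 = 8
3-5-1: 1 + 9 = 10
3-1: 9
3-2-4-6-1: 8 + 1 + 7 + 3 = 19
The minimum is 8.

8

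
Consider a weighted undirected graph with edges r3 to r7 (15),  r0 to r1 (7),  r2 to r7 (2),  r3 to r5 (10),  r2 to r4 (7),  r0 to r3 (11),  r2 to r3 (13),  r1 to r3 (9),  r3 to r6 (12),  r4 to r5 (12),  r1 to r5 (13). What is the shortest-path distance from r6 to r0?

Comparing a few candidate routes:
r6→r3→r1→r0: 12 + 9 + 7 = 28
r6→r3→r5→r1→r0: 12 + 10 + 13 + 7 = 42
r6→r3→r0: 12 + 11 = 23
Best route has total 23.

23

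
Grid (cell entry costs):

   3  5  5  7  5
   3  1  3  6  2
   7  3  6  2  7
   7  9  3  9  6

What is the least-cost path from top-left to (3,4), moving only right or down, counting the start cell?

31

Cheapest: (0,0) (1,0) (1,1) (1,2) (1,3) (1,4) (2,4) (3,4)
  3 + 3 + 1 + 3 + 6 + 2 + 7 + 6 = 31
(Top row then right column would cost 40.)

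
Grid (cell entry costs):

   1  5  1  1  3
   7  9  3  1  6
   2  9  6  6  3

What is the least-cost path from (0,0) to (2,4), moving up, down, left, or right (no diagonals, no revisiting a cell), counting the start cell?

18

Take (0,0) (0,1) (0,2) (0,3) (1,3) (1,4) (2,4) for a total of 1 + 5 + 1 + 1 + 1 + 6 + 3 = 18.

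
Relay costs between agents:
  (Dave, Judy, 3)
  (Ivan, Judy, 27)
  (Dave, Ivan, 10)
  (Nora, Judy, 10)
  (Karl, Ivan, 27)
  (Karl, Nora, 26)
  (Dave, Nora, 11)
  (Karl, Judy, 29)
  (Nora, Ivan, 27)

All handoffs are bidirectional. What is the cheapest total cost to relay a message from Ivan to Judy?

A few of the Ivan→Judy routes:
Ivan → Nora → Dave → Judy: 27 + 11 + 3 = 41
Ivan → Dave → Judy: 10 + 3 = 13
Ivan → Dave → Nora → Judy: 10 + 11 + 10 = 31
Ivan → Nora → Judy: 27 + 10 = 37
Ivan → Judy: 27
The minimum is 13.

13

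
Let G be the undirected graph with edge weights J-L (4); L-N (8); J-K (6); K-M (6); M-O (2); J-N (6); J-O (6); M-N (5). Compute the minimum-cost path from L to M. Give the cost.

A few of the L→M routes:
L→N→M: 8 + 5 = 13
L→J→N→M: 4 + 6 + 5 = 15
L→J→K→M: 4 + 6 + 6 = 16
L→J→O→M: 4 + 6 + 2 = 12
L→N→J→O→M: 8 + 6 + 6 + 2 = 22
Shortest: 12.

12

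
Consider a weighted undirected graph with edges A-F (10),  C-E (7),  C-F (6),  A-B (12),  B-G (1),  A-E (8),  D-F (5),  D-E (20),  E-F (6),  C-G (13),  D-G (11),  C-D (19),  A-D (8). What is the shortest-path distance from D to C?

11

Comparing a few candidate routes:
D -> A -> E -> C: 8 + 8 + 7 = 23
D -> C: 19
D -> F -> E -> C: 5 + 6 + 7 = 18
D -> F -> C: 5 + 6 = 11
The minimum is 11.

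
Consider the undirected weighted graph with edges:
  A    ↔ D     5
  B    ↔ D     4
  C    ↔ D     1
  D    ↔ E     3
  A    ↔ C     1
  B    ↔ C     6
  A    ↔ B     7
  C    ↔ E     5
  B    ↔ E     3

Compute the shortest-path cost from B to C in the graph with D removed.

6

Routes from B to C avoiding D:
B→E→C: 3 + 5 = 8
B→C: 6
B→A→C: 7 + 1 = 8
The minimum is 6.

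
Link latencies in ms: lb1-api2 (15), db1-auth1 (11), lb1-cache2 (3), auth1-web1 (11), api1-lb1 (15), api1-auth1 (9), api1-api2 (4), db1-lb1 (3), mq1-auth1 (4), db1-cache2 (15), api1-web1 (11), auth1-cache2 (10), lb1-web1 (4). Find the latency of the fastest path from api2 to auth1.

13

Comparing a few candidate routes:
api2-api1-web1-auth1: 4 + 11 + 11 = 26
api2-api1-auth1: 4 + 9 = 13
api2-lb1-db1-auth1: 15 + 3 + 11 = 29
api2-lb1-cache2-auth1: 15 + 3 + 10 = 28
Shortest: 13 ms.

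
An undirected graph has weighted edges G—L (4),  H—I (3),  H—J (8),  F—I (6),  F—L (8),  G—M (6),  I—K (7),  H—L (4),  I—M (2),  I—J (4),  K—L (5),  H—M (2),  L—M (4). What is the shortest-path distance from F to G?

Comparing a few candidate routes:
F - I - M - L - G: 6 + 2 + 4 + 4 = 16
F - L - G: 8 + 4 = 12
F - I - M - G: 6 + 2 + 6 = 14
The minimum is 12.

12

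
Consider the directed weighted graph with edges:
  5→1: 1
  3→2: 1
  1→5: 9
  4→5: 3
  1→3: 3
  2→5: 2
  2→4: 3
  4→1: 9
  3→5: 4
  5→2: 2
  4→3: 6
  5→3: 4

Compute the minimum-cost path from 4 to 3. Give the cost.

6

Paths from 4 to 3:
4-3: 6
4-5-3: 3 + 4 = 7
4-1-3: 9 + 3 = 12
4-1-5-3: 9 + 9 + 4 = 22
4-5-1-3: 3 + 1 + 3 = 7
The minimum is 6.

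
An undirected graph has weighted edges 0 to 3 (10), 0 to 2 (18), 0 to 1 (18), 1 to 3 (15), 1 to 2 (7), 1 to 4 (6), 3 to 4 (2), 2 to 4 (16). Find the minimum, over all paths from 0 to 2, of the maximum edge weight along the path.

10

A few of the 0→2 routes:
0 → 3 → 4 → 2: max(10, 2, 16) = 16
0 → 3 → 4 → 1 → 2: max(10, 2, 6, 7) = 10
0 → 3 → 1 → 4 → 2: max(10, 15, 6, 16) = 16
0 → 3 → 1 → 2: max(10, 15, 7) = 15
0 → 1 → 3 → 4 → 2: max(18, 15, 2, 16) = 18
Best route has worst link 10.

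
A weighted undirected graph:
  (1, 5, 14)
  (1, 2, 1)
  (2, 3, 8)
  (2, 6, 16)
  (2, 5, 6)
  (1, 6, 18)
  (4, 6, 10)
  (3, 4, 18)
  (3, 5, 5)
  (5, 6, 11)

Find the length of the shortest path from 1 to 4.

Checking several routes:
1 - 2 - 5 - 3 - 4: 1 + 6 + 5 + 18 = 30
1 - 6 - 4: 18 + 10 = 28
1 - 2 - 3 - 4: 1 + 8 + 18 = 27
1 - 2 - 6 - 4: 1 + 16 + 10 = 27
1 - 2 - 5 - 6 - 4: 1 + 6 + 11 + 10 = 28
Shortest: 27.

27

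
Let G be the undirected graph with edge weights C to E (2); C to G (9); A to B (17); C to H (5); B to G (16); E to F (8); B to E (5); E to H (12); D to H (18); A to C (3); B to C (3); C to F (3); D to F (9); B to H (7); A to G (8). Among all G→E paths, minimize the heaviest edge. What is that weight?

8

Comparing a few candidate routes:
G→A→C→H→B→E: max(8, 3, 5, 7, 5) = 8
G→A→C→B→E: max(8, 3, 3, 5) = 8
G→C→F→E: max(9, 3, 8) = 9
G→A→C→E: max(8, 3, 2) = 8
G→A→C→F→E: max(8, 3, 3, 8) = 8
Best route has worst link 8.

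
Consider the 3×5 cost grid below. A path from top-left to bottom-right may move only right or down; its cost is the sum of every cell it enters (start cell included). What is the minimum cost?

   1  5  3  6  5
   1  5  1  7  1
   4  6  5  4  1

Cheapest: r0c0 -> r1c0 -> r1c1 -> r1c2 -> r1c3 -> r1c4 -> r2c4
  1 + 1 + 5 + 1 + 7 + 1 + 1 = 17

17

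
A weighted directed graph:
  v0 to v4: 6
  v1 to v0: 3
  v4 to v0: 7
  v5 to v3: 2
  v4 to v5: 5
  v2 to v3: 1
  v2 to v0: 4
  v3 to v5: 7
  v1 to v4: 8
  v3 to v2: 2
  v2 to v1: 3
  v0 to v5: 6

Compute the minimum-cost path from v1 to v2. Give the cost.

Routes from v1 to v2:
v1-v4-v0-v5-v3-v2: 8 + 7 + 6 + 2 + 2 = 25
v1-v4-v5-v3-v2: 8 + 5 + 2 + 2 = 17
v1-v0-v4-v5-v3-v2: 3 + 6 + 5 + 2 + 2 = 18
v1-v0-v5-v3-v2: 3 + 6 + 2 + 2 = 13
Shortest: 13.

13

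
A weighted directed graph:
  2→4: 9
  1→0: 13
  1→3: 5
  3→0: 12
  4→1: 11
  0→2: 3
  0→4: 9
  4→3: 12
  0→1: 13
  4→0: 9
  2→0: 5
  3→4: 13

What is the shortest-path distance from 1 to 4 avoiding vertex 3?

22

Candidate routes:
1-0-2-4: 13 + 3 + 9 = 25
1-0-4: 13 + 9 = 22
Shortest: 22.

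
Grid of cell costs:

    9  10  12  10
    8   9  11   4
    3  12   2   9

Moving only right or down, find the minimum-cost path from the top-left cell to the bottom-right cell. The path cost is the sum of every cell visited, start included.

One optimal route is [0,0]→[1,0]→[2,0]→[2,1]→[2,2]→[2,3].
Its cost is 9 + 8 + 3 + 12 + 2 + 9 = 43.

43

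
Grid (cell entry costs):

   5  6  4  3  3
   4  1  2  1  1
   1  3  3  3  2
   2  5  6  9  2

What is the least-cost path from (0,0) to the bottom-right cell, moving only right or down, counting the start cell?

18

Best path: [0,0]→[1,0]→[1,1]→[1,2]→[1,3]→[1,4]→[2,4]→[3,4]
Cost: 5 + 4 + 1 + 2 + 1 + 1 + 2 + 2 = 18
For comparison, the top-then-right route costs 26.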